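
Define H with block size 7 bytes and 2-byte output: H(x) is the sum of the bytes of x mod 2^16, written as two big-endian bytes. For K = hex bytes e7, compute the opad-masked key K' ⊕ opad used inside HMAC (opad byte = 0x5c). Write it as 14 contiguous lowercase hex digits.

Key hex bytes e7 is 1 byte ≤ B = 7; zero-pad to 7 bytes: K' = e7 00 00 00 00 00 00.
XOR each byte with 0x5c: e7⊕5c=bb, 00⊕5c=5c, 00⊕5c=5c, 00⊕5c=5c, 00⊕5c=5c, 00⊕5c=5c, 00⊕5c=5c.

bb5c5c5c5c5c5c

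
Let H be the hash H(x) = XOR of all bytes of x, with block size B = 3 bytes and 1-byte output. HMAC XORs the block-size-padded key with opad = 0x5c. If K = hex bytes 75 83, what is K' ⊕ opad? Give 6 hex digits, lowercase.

29df5c

Key hex bytes 75 83 is 2 bytes ≤ B = 3; zero-pad to 3 bytes: K' = 75 83 00.
XOR each byte with 0x5c: 75⊕5c=29, 83⊕5c=df, 00⊕5c=5c.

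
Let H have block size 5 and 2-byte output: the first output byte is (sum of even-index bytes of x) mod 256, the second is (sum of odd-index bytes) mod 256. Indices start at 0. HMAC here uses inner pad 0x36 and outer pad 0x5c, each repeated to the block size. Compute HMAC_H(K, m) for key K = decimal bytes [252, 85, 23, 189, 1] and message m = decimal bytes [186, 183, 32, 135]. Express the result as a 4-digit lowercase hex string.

Key decimal bytes [252, 85, 23, 189, 1] = fc 55 17 bd 01 is exactly B = 5 bytes: K' = fc 55 17 bd 01.
K' ⊕ ipad = ca 63 21 8b 37.  K' ⊕ opad = a0 09 4b e1 5d.
Inner input = (K'⊕ipad) ∥ m = ca 63 21 8b 37 ∥ ba b7 20 87.
Inner hash: even-index sum = 608 mod 256 = 96; odd-index sum = 456 mod 256 = 200 → 60 c8.
Outer input = (K'⊕opad) ∥ inner = a0 09 4b e1 5d ∥ 60 c8.
Outer hash (tag): even-index sum = 528 mod 256 = 16; odd-index sum = 330 mod 256 = 74 → 10 4a.

104a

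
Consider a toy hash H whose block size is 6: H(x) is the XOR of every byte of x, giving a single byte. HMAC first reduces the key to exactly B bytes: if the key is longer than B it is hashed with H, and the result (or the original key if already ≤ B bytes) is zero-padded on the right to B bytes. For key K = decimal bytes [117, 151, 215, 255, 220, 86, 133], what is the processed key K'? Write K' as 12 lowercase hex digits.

c50000000000

|K| = 7 > B = 6, so first hash the key.
H(K): XOR 75⊕97⊕d7⊕ff⊕dc⊕56⊕85 = c5.
Zero-pad H(K) = c5 to 6 bytes: K' = c5 00 00 00 00 00.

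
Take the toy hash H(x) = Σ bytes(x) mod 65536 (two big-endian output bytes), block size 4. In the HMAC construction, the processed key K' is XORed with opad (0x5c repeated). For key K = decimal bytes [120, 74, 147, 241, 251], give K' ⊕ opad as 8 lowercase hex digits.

5f1d5c5c

Key decimal bytes [120, 74, 147, 241, 251] = 78 4a 93 f1 fb is 5 bytes > B = 4, so hash it first: H(key) = 03 41, then zero-pad to 4 bytes: K' = 03 41 00 00.
XOR each byte with 0x5c: 03⊕5c=5f, 41⊕5c=1d, 00⊕5c=5c, 00⊕5c=5c.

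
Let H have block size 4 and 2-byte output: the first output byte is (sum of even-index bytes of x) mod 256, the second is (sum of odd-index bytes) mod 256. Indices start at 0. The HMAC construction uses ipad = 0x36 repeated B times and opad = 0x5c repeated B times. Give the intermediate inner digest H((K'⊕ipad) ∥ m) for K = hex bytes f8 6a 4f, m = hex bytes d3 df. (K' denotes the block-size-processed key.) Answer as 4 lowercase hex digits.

1a71

Key hex bytes f8 6a 4f is 3 bytes ≤ B = 4; zero-pad to 4 bytes: K' = f8 6a 4f 00.
K' ⊕ ipad = ce 5c 79 36.
Inner input = ce 5c 79 36 ∥ d3 df.
Inner hash: even-index sum = 538 mod 256 = 26; odd-index sum = 369 mod 256 = 113 → 1a 71.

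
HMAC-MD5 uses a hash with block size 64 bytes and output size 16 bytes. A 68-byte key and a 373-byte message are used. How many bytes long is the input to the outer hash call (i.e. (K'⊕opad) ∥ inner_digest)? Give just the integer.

80

Key is 68 > 64 bytes, so it is hashed to 16 bytes then zero-padded to 64: |K'| = 64.
Outer input = (K'⊕opad) ∥ H(inner) → 64 + 16 = 80 bytes.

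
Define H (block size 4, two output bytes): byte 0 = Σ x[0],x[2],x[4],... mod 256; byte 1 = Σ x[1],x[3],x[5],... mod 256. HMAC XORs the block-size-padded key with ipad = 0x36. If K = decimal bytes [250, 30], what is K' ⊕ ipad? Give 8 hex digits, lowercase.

Key decimal bytes [250, 30] = fa 1e is 2 bytes ≤ B = 4; zero-pad to 4 bytes: K' = fa 1e 00 00.
XOR each byte with 0x36: fa⊕36=cc, 1e⊕36=28, 00⊕36=36, 00⊕36=36.

cc283636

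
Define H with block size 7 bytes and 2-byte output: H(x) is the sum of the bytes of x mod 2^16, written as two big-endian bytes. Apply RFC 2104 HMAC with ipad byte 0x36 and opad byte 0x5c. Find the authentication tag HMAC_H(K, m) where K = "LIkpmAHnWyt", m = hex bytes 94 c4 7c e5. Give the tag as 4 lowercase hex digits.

Key "LIkpmAHnWyt" = 4c 49 6b 70 6d 41 48 6e 57 79 74 is 11 bytes > B = 7, so hash it first: H(key) = 04 18, then zero-pad to 7 bytes: K' = 04 18 00 00 00 00 00.
K' ⊕ ipad = 32 2e 36 36 36 36 36.  K' ⊕ opad = 58 44 5c 5c 5c 5c 5c.
Inner input = (K'⊕ipad) ∥ m = 32 2e 36 36 36 36 36 ∥ 94 c4 7c e5.
Inner hash: sum = 50+46+54+54+54+54+54+148+196+124+229 = 1063 → 04 27.
Outer input = (K'⊕opad) ∥ inner = 58 44 5c 5c 5c 5c 5c ∥ 04 27.
Outer hash (tag): sum = 88+68+92+92+92+92+92+4+39 = 659 → 02 93.

0293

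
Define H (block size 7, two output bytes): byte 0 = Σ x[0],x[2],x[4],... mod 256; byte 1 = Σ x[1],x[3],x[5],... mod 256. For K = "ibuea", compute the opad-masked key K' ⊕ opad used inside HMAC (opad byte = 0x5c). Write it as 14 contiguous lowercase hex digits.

353e29393d5c5c

Key "ibuea" = 69 62 75 65 61 is 5 bytes ≤ B = 7; zero-pad to 7 bytes: K' = 69 62 75 65 61 00 00.
XOR each byte with 0x5c: 69⊕5c=35, 62⊕5c=3e, 75⊕5c=29, 65⊕5c=39, 61⊕5c=3d, 00⊕5c=5c, 00⊕5c=5c.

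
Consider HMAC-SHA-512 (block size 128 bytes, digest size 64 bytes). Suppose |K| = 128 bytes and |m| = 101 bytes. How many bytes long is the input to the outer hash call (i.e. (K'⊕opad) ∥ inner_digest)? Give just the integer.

Key is 128 ≤ 128 bytes, zero-padded: |K'| = 128.
Outer input = (K'⊕opad) ∥ H(inner) → 128 + 64 = 192 bytes.

192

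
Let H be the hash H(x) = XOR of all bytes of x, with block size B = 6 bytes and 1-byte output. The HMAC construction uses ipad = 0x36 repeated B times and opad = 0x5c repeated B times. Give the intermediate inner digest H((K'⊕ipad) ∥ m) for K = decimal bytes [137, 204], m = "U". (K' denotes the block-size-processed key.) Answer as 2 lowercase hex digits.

10

Key decimal bytes [137, 204] = 89 cc is 2 bytes ≤ B = 6; zero-pad to 6 bytes: K' = 89 cc 00 00 00 00.
K' ⊕ ipad = bf fa 36 36 36 36.
Inner input = bf fa 36 36 36 36 ∥ 55.
Inner hash: XOR bf⊕fa⊕36⊕36⊕36⊕36⊕55 = 10.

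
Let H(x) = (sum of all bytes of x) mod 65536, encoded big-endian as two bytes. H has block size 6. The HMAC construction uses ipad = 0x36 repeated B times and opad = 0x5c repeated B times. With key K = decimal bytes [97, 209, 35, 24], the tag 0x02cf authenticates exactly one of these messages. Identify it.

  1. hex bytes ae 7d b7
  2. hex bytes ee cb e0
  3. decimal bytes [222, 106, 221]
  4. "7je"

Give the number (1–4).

2

Key decimal bytes [97, 209, 35, 24] = 61 d1 23 18 is 4 bytes ≤ B = 6; zero-pad to 6 bytes: K' = 61 d1 23 18 00 00.
K' ⊕ ipad = 57 e7 15 2e 36 36; K' ⊕ opad = 3d 8d 7f 44 5c 5c.
m1: inner = H(57 e7 15 2e 36 36 ae 7d b7) = 03 cf; tag = H(3d 8d 7f 44 5c 5c 03 cf) = 0317
m2: inner = H(57 e7 15 2e 36 36 ee cb e0) = 04 86; tag = H(3d 8d 7f 44 5c 5c 04 86) = 02cf ← matches
m3: inner = H(57 e7 15 2e 36 36 de 6a dd) = 04 12; tag = H(3d 8d 7f 44 5c 5c 04 12) = 025b
m4: inner = H(57 e7 15 2e 36 36 37 6a 65) = 02 f3; tag = H(3d 8d 7f 44 5c 5c 02 f3) = 033a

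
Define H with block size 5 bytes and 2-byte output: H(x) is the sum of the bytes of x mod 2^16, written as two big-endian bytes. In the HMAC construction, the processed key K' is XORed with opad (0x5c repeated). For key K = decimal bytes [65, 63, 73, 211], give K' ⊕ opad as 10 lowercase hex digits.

Key decimal bytes [65, 63, 73, 211] = 41 3f 49 d3 is 4 bytes ≤ B = 5; zero-pad to 5 bytes: K' = 41 3f 49 d3 00.
XOR each byte with 0x5c: 41⊕5c=1d, 3f⊕5c=63, 49⊕5c=15, d3⊕5c=8f, 00⊕5c=5c.

1d63158f5c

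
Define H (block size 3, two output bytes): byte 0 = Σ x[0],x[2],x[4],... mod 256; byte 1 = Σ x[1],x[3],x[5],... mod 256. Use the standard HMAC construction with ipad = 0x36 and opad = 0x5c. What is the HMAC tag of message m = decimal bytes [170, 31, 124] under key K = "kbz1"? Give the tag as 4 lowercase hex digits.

Key "kbz1" = 6b 62 7a 31 is 4 bytes > B = 3, so hash it first: H(key) = e5 93, then zero-pad to 3 bytes: K' = e5 93 00.
K' ⊕ ipad = d3 a5 36.  K' ⊕ opad = b9 cf 5c.
Inner input = (K'⊕ipad) ∥ m = d3 a5 36 ∥ aa 1f 7c.
Inner hash: even-index sum = 296 mod 256 = 40; odd-index sum = 459 mod 256 = 203 → 28 cb.
Outer input = (K'⊕opad) ∥ inner = b9 cf 5c ∥ 28 cb.
Outer hash (tag): even-index sum = 480 mod 256 = 224; odd-index sum = 247 mod 256 = 247 → e0 f7.

e0f7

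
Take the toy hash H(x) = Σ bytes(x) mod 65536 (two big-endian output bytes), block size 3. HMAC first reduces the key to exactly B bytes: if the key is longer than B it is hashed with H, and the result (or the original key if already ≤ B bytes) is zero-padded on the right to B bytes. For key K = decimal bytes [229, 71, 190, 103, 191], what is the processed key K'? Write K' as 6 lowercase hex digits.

|K| = 5 > B = 3, so first hash the key.
H(K): sum = 229+71+190+103+191 = 784 → 03 10.
Zero-pad H(K) = 03 10 to 3 bytes: K' = 03 10 00.

031000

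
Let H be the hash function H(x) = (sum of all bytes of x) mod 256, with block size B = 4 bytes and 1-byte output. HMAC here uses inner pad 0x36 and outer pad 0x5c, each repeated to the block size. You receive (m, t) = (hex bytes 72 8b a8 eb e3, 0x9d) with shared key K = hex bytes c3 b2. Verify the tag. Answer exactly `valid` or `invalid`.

Key hex bytes c3 b2 is 2 bytes ≤ B = 4; zero-pad to 4 bytes: K' = c3 b2 00 00.
K' ⊕ ipad = f5 84 36 36; K' ⊕ opad = 9f ee 5c 5c.
Inner hash: sum = 245+132+54+54+114+139+168+235+227 = 1368; mod 256 = 88 → 58.
Outer hash (recomputed tag): sum = 159+238+92+92+88 = 669; mod 256 = 157 → 9d.
Recomputed tag = 9d; claimed = 9d → match.

valid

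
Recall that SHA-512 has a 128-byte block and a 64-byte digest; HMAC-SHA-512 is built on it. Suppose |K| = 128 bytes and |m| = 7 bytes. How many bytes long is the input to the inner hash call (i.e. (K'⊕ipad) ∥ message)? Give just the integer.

Key is 128 ≤ 128 bytes, zero-padded: |K'| = 128.
Inner input = (K'⊕ipad) ∥ m → 128 + 7 = 135 bytes.

135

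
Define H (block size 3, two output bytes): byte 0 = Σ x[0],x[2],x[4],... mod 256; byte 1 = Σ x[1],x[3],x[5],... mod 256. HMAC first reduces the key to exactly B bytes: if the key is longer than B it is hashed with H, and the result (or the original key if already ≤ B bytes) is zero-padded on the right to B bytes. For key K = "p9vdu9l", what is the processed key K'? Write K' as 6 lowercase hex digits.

c7d600

|K| = 7 > B = 3, so first hash the key.
H(K): even-index sum = 455 mod 256 = 199; odd-index sum = 214 mod 256 = 214 → c7 d6.
Zero-pad H(K) = c7 d6 to 3 bytes: K' = c7 d6 00.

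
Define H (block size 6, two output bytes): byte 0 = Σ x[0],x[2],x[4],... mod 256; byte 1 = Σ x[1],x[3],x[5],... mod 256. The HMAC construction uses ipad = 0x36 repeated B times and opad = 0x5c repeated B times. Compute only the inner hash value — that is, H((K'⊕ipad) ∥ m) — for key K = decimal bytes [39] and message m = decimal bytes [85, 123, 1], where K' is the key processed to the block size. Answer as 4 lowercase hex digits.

Key decimal bytes [39] = 27 is 1 byte ≤ B = 6; zero-pad to 6 bytes: K' = 27 00 00 00 00 00.
K' ⊕ ipad = 11 36 36 36 36 36.
Inner input = 11 36 36 36 36 36 ∥ 55 7b 01.
Inner hash: even-index sum = 211 mod 256 = 211; odd-index sum = 285 mod 256 = 29 → d3 1d.

d31d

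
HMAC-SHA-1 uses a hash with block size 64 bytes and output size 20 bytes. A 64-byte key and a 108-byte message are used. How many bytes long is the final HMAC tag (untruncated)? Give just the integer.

20

The tag is one SHA-1 digest: 20 bytes.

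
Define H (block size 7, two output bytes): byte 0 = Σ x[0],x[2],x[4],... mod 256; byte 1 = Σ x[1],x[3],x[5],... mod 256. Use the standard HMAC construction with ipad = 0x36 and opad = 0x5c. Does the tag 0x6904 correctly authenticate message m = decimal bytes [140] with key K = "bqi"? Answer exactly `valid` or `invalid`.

Key "bqi" = 62 71 69 is 3 bytes ≤ B = 7; zero-pad to 7 bytes: K' = 62 71 69 00 00 00 00.
K' ⊕ ipad = 54 47 5f 36 36 36 36; K' ⊕ opad = 3e 2d 35 5c 5c 5c 5c.
Inner hash: even-index sum = 287 mod 256 = 31; odd-index sum = 319 mod 256 = 63 → 1f 3f.
Outer hash (recomputed tag): even-index sum = 362 mod 256 = 106; odd-index sum = 260 mod 256 = 4 → 6a 04.
Recomputed tag = 6a04; claimed = 6904 → mismatch.

invalid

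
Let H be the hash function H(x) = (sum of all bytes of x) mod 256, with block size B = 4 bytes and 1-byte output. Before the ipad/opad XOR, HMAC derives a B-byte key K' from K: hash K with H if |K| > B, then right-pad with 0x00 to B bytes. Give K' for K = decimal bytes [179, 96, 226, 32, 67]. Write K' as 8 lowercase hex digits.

58000000

|K| = 5 > B = 4, so first hash the key.
H(K): sum = 179+96+226+32+67 = 600; mod 256 = 88 → 58.
Zero-pad H(K) = 58 to 4 bytes: K' = 58 00 00 00.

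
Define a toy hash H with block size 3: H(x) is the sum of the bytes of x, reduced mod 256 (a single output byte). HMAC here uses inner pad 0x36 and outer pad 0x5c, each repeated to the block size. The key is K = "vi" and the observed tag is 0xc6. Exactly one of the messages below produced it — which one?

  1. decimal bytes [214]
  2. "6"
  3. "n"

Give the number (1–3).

2

Key "vi" = 76 69 is 2 bytes ≤ B = 3; zero-pad to 3 bytes: K' = 76 69 00.
K' ⊕ ipad = 40 5f 36; K' ⊕ opad = 2a 35 5c.
m1: inner = H(40 5f 36 d6) = ab; tag = H(2a 35 5c ab) = 66
m2: inner = H(40 5f 36 36) = 0b; tag = H(2a 35 5c 0b) = c6 ← matches
m3: inner = H(40 5f 36 6e) = 43; tag = H(2a 35 5c 43) = fe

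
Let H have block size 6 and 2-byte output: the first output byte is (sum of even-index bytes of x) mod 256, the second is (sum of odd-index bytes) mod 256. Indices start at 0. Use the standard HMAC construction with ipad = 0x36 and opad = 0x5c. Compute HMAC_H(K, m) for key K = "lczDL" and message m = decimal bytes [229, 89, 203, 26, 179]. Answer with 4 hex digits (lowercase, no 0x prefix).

e923

Key "lczDL" = 6c 63 7a 44 4c is 5 bytes ≤ B = 6; zero-pad to 6 bytes: K' = 6c 63 7a 44 4c 00.
K' ⊕ ipad = 5a 55 4c 72 7a 36.  K' ⊕ opad = 30 3f 26 18 10 5c.
Inner input = (K'⊕ipad) ∥ m = 5a 55 4c 72 7a 36 ∥ e5 59 cb 1a b3.
Inner hash: even-index sum = 899 mod 256 = 131; odd-index sum = 368 mod 256 = 112 → 83 70.
Outer input = (K'⊕opad) ∥ inner = 30 3f 26 18 10 5c ∥ 83 70.
Outer hash (tag): even-index sum = 233 mod 256 = 233; odd-index sum = 291 mod 256 = 35 → e9 23.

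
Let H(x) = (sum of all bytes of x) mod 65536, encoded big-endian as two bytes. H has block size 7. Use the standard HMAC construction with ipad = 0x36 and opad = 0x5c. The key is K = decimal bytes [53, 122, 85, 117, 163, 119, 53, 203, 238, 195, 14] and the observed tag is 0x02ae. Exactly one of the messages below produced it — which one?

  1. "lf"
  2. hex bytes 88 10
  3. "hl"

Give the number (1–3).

3

Key decimal bytes [53, 122, 85, 117, 163, 119, 53, 203, 238, 195, 14] = 35 7a 55 75 a3 77 35 cb ee c3 0e is 11 bytes > B = 7, so hash it first: H(key) = 05 52, then zero-pad to 7 bytes: K' = 05 52 00 00 00 00 00.
K' ⊕ ipad = 33 64 36 36 36 36 36; K' ⊕ opad = 59 0e 5c 5c 5c 5c 5c.
m1: inner = H(33 64 36 36 36 36 36 6c 66) = 02 77; tag = H(59 0e 5c 5c 5c 5c 5c 02 77) = 02ac
m2: inner = H(33 64 36 36 36 36 36 88 10) = 02 3d; tag = H(59 0e 5c 5c 5c 5c 5c 02 3d) = 0272
m3: inner = H(33 64 36 36 36 36 36 68 6c) = 02 79; tag = H(59 0e 5c 5c 5c 5c 5c 02 79) = 02ae ← matches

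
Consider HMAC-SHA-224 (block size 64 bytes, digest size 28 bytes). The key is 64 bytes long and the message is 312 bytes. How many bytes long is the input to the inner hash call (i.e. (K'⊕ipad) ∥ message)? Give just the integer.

Key is 64 ≤ 64 bytes, zero-padded: |K'| = 64.
Inner input = (K'⊕ipad) ∥ m → 64 + 312 = 376 bytes.

376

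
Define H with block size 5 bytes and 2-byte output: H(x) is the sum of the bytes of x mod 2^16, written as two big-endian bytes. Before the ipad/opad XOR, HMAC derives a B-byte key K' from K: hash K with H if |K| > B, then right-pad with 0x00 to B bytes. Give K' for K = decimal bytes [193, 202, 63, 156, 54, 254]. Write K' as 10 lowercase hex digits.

039a000000

|K| = 6 > B = 5, so first hash the key.
H(K): sum = 193+202+63+156+54+254 = 922 → 03 9a.
Zero-pad H(K) = 03 9a to 5 bytes: K' = 03 9a 00 00 00.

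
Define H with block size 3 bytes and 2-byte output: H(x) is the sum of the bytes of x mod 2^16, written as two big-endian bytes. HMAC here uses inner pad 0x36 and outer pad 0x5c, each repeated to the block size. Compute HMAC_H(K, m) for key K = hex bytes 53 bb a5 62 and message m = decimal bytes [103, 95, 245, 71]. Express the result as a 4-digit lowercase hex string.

0194

Key hex bytes 53 bb a5 62 is 4 bytes > B = 3, so hash it first: H(key) = 02 15, then zero-pad to 3 bytes: K' = 02 15 00.
K' ⊕ ipad = 34 23 36.  K' ⊕ opad = 5e 49 5c.
Inner input = (K'⊕ipad) ∥ m = 34 23 36 ∥ 67 5f f5 47.
Inner hash: sum = 52+35+54+103+95+245+71 = 655 → 02 8f.
Outer input = (K'⊕opad) ∥ inner = 5e 49 5c ∥ 02 8f.
Outer hash (tag): sum = 94+73+92+2+143 = 404 → 01 94.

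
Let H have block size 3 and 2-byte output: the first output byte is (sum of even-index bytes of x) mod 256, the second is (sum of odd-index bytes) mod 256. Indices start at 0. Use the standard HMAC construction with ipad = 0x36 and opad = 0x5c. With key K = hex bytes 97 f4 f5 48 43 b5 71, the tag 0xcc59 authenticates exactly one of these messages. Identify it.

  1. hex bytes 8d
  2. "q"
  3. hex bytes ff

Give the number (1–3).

Key hex bytes 97 f4 f5 48 43 b5 71 is 7 bytes > B = 3, so hash it first: H(key) = 40 f1, then zero-pad to 3 bytes: K' = 40 f1 00.
K' ⊕ ipad = 76 c7 36; K' ⊕ opad = 1c ad 5c.
m1: inner = H(76 c7 36 8d) = ac 54; tag = H(1c ad 5c ac 54) = cc59 ← matches
m2: inner = H(76 c7 36 71) = ac 38; tag = H(1c ad 5c ac 38) = b059
m3: inner = H(76 c7 36 ff) = ac c6; tag = H(1c ad 5c ac c6) = 3e59

1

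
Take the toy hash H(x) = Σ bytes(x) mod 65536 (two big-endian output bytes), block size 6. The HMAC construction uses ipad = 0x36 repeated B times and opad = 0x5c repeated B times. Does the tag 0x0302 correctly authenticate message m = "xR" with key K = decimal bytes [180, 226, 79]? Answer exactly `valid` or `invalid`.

invalid

Key decimal bytes [180, 226, 79] = b4 e2 4f is 3 bytes ≤ B = 6; zero-pad to 6 bytes: K' = b4 e2 4f 00 00 00.
K' ⊕ ipad = 82 d4 79 36 36 36; K' ⊕ opad = e8 be 13 5c 5c 5c.
Inner hash: sum = 130+212+121+54+54+54+120+82 = 827 → 03 3b.
Outer hash (recomputed tag): sum = 232+190+19+92+92+92+3+59 = 779 → 03 0b.
Recomputed tag = 030b; claimed = 0302 → mismatch.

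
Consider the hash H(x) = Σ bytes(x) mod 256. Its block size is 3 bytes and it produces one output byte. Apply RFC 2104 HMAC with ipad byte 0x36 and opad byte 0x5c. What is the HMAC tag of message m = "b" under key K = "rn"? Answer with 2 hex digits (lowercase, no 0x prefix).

f0

Key "rn" = 72 6e is 2 bytes ≤ B = 3; zero-pad to 3 bytes: K' = 72 6e 00.
K' ⊕ ipad = 44 58 36.  K' ⊕ opad = 2e 32 5c.
Inner input = (K'⊕ipad) ∥ m = 44 58 36 ∥ 62.
Inner hash: sum = 68+88+54+98 = 308; mod 256 = 52 → 34.
Outer input = (K'⊕opad) ∥ inner = 2e 32 5c ∥ 34.
Outer hash (tag): sum = 46+50+92+52 = 240 → f0.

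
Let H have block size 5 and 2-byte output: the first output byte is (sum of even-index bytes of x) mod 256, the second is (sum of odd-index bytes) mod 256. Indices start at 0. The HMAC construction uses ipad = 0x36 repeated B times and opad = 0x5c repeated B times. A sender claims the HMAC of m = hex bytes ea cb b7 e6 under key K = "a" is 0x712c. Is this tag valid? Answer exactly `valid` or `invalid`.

Key "a" = 61 is 1 byte ≤ B = 5; zero-pad to 5 bytes: K' = 61 00 00 00 00.
K' ⊕ ipad = 57 36 36 36 36; K' ⊕ opad = 3d 5c 5c 5c 5c.
Inner hash: even-index sum = 628 mod 256 = 116; odd-index sum = 525 mod 256 = 13 → 74 0d.
Outer hash (recomputed tag): even-index sum = 258 mod 256 = 2; odd-index sum = 300 mod 256 = 44 → 02 2c.
Recomputed tag = 022c; claimed = 712c → mismatch.

invalid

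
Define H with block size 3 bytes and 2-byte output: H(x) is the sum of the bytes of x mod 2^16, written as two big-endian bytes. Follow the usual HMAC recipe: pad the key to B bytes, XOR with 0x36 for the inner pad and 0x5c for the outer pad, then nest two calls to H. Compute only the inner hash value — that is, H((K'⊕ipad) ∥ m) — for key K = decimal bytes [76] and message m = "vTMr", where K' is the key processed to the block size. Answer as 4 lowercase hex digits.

026f

Key decimal bytes [76] = 4c is 1 byte ≤ B = 3; zero-pad to 3 bytes: K' = 4c 00 00.
K' ⊕ ipad = 7a 36 36.
Inner input = 7a 36 36 ∥ 76 54 4d 72.
Inner hash: sum = 122+54+54+118+84+77+114 = 623 → 02 6f.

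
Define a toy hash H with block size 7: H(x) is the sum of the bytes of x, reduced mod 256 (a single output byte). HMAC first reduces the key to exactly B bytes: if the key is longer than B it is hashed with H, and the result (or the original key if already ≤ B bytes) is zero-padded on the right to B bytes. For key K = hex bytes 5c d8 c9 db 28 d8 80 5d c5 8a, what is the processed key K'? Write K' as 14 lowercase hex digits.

04000000000000

|K| = 10 > B = 7, so first hash the key.
H(K): sum = 92+216+201+219+40+216+128+93+197+138 = 1540; mod 256 = 4 → 04.
Zero-pad H(K) = 04 to 7 bytes: K' = 04 00 00 00 00 00 00.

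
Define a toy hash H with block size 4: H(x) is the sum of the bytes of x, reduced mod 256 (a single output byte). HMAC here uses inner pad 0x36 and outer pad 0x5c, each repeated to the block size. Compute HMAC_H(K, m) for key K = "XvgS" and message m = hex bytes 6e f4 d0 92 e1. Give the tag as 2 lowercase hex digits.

Key "XvgS" = 58 76 67 53 is exactly B = 4 bytes: K' = 58 76 67 53.
K' ⊕ ipad = 6e 40 51 65.  K' ⊕ opad = 04 2a 3b 0f.
Inner input = (K'⊕ipad) ∥ m = 6e 40 51 65 ∥ 6e f4 d0 92 e1.
Inner hash: sum = 110+64+81+101+110+244+208+146+225 = 1289; mod 256 = 9 → 09.
Outer input = (K'⊕opad) ∥ inner = 04 2a 3b 0f ∥ 09.
Outer hash (tag): sum = 4+42+59+15+9 = 129 → 81.

81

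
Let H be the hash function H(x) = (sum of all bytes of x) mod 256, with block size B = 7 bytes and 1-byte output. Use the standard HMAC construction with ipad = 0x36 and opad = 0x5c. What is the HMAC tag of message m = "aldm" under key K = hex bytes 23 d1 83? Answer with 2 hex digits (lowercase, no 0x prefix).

82

Key hex bytes 23 d1 83 is 3 bytes ≤ B = 7; zero-pad to 7 bytes: K' = 23 d1 83 00 00 00 00.
K' ⊕ ipad = 15 e7 b5 36 36 36 36.  K' ⊕ opad = 7f 8d df 5c 5c 5c 5c.
Inner input = (K'⊕ipad) ∥ m = 15 e7 b5 36 36 36 36 ∥ 61 6c 64 6d.
Inner hash: sum = 21+231+181+54+54+54+54+97+108+100+109 = 1063; mod 256 = 39 → 27.
Outer input = (K'⊕opad) ∥ inner = 7f 8d df 5c 5c 5c 5c ∥ 27.
Outer hash (tag): sum = 127+141+223+92+92+92+92+39 = 898; mod 256 = 130 → 82.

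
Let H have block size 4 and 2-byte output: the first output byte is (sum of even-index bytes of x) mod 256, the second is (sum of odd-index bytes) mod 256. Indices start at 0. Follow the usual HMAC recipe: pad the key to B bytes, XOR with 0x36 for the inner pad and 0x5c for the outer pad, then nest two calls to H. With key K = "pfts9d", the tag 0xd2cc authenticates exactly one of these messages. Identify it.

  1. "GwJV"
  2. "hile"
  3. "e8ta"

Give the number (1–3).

Key "pfts9d" = 70 66 74 73 39 64 is 6 bytes > B = 4, so hash it first: H(key) = 1d 3d, then zero-pad to 4 bytes: K' = 1d 3d 00 00.
K' ⊕ ipad = 2b 0b 36 36; K' ⊕ opad = 41 61 5c 5c.
m1: inner = H(2b 0b 36 36 47 77 4a 56) = f2 0e; tag = H(41 61 5c 5c f2 0e) = 8fcb
m2: inner = H(2b 0b 36 36 68 69 6c 65) = 35 0f; tag = H(41 61 5c 5c 35 0f) = d2cc ← matches
m3: inner = H(2b 0b 36 36 65 38 74 61) = 3a da; tag = H(41 61 5c 5c 3a da) = d797

2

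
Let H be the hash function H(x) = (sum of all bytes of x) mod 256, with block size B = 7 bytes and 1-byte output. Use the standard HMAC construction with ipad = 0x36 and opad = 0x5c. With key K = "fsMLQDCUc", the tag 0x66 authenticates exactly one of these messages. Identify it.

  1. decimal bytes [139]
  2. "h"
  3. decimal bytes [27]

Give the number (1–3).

Key "fsMLQDCUc" = 66 73 4d 4c 51 44 43 55 63 is 9 bytes > B = 7, so hash it first: H(key) = 02, then zero-pad to 7 bytes: K' = 02 00 00 00 00 00 00.
K' ⊕ ipad = 34 36 36 36 36 36 36; K' ⊕ opad = 5e 5c 5c 5c 5c 5c 5c.
m1: inner = H(34 36 36 36 36 36 36 8b) = 03; tag = H(5e 5c 5c 5c 5c 5c 5c 03) = 89
m2: inner = H(34 36 36 36 36 36 36 68) = e0; tag = H(5e 5c 5c 5c 5c 5c 5c e0) = 66 ← matches
m3: inner = H(34 36 36 36 36 36 36 1b) = 93; tag = H(5e 5c 5c 5c 5c 5c 5c 93) = 19

2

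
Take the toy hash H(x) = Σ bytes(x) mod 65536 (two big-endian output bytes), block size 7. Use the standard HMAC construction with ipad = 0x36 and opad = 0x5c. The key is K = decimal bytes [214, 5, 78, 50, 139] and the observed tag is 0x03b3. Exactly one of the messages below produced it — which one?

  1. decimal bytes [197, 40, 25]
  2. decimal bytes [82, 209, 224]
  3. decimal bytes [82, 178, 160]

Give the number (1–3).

Key decimal bytes [214, 5, 78, 50, 139] = d6 05 4e 32 8b is 5 bytes ≤ B = 7; zero-pad to 7 bytes: K' = d6 05 4e 32 8b 00 00.
K' ⊕ ipad = e0 33 78 04 bd 36 36; K' ⊕ opad = 8a 59 12 6e d7 5c 5c.
m1: inner = H(e0 33 78 04 bd 36 36 c5 28 19) = 03 be; tag = H(8a 59 12 6e d7 5c 5c 03 be) = 03b3 ← matches
m2: inner = H(e0 33 78 04 bd 36 36 52 d1 e0) = 04 bb; tag = H(8a 59 12 6e d7 5c 5c 04 bb) = 03b1
m3: inner = H(e0 33 78 04 bd 36 36 52 b2 a0) = 04 5c; tag = H(8a 59 12 6e d7 5c 5c 04 5c) = 0352

1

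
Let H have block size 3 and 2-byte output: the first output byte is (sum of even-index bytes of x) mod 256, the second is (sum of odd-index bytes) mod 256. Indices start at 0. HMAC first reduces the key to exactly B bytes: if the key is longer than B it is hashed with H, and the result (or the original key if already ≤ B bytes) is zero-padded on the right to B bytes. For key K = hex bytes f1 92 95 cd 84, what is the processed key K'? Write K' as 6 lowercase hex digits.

|K| = 5 > B = 3, so first hash the key.
H(K): even-index sum = 522 mod 256 = 10; odd-index sum = 351 mod 256 = 95 → 0a 5f.
Zero-pad H(K) = 0a 5f to 3 bytes: K' = 0a 5f 00.

0a5f00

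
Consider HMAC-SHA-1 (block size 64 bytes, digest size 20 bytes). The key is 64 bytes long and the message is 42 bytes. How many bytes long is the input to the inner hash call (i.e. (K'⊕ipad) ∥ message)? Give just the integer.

Key is 64 ≤ 64 bytes, zero-padded: |K'| = 64.
Inner input = (K'⊕ipad) ∥ m → 64 + 42 = 106 bytes.

106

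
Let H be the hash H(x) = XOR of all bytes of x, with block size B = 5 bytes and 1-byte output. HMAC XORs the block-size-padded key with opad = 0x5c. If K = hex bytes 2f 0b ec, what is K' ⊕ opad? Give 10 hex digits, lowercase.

7357b05c5c

Key hex bytes 2f 0b ec is 3 bytes ≤ B = 5; zero-pad to 5 bytes: K' = 2f 0b ec 00 00.
XOR each byte with 0x5c: 2f⊕5c=73, 0b⊕5c=57, ec⊕5c=b0, 00⊕5c=5c, 00⊕5c=5c.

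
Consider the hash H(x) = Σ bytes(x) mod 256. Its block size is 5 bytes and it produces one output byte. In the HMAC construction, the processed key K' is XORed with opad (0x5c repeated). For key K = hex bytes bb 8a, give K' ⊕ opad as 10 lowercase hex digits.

e7d65c5c5c

Key hex bytes bb 8a is 2 bytes ≤ B = 5; zero-pad to 5 bytes: K' = bb 8a 00 00 00.
XOR each byte with 0x5c: bb⊕5c=e7, 8a⊕5c=d6, 00⊕5c=5c, 00⊕5c=5c, 00⊕5c=5c.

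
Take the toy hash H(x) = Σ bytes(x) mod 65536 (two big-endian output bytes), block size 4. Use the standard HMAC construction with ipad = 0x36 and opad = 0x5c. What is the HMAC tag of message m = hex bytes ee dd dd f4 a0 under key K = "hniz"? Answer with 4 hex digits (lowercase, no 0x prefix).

Key "hniz" = 68 6e 69 7a is exactly B = 4 bytes: K' = 68 6e 69 7a.
K' ⊕ ipad = 5e 58 5f 4c.  K' ⊕ opad = 34 32 35 26.
Inner input = (K'⊕ipad) ∥ m = 5e 58 5f 4c ∥ ee dd dd f4 a0.
Inner hash: sum = 94+88+95+76+238+221+221+244+160 = 1437 → 05 9d.
Outer input = (K'⊕opad) ∥ inner = 34 32 35 26 ∥ 05 9d.
Outer hash (tag): sum = 52+50+53+38+5+157 = 355 → 01 63.

0163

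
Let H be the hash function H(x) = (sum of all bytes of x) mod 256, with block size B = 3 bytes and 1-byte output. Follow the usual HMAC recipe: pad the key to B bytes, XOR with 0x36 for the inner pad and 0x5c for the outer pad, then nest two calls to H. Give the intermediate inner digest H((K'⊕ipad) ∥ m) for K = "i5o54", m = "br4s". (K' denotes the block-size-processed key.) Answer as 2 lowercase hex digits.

Key "i5o54" = 69 35 6f 35 34 is 5 bytes > B = 3, so hash it first: H(key) = 76, then zero-pad to 3 bytes: K' = 76 00 00.
K' ⊕ ipad = 40 36 36.
Inner input = 40 36 36 ∥ 62 72 34 73.
Inner hash: sum = 64+54+54+98+114+52+115 = 551; mod 256 = 39 → 27.

27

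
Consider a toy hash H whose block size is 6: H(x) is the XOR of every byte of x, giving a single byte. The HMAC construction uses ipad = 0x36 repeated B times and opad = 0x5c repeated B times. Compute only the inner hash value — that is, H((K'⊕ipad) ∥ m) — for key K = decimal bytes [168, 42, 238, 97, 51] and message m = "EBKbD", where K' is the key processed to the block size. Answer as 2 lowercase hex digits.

Key decimal bytes [168, 42, 238, 97, 51] = a8 2a ee 61 33 is 5 bytes ≤ B = 6; zero-pad to 6 bytes: K' = a8 2a ee 61 33 00.
K' ⊕ ipad = 9e 1c d8 57 05 36.
Inner input = 9e 1c d8 57 05 36 ∥ 45 42 4b 62 44.
Inner hash: XOR 9e⊕1c⊕d8⊕57⊕05⊕36⊕45⊕42⊕4b⊕62⊕44 = 54.

54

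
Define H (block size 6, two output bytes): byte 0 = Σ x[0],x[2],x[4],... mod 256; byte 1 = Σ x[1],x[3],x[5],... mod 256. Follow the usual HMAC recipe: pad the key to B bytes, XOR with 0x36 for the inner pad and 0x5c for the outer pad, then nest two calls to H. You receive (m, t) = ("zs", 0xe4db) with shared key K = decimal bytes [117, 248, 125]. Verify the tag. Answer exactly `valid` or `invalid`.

invalid

Key decimal bytes [117, 248, 125] = 75 f8 7d is 3 bytes ≤ B = 6; zero-pad to 6 bytes: K' = 75 f8 7d 00 00 00.
K' ⊕ ipad = 43 ce 4b 36 36 36; K' ⊕ opad = 29 a4 21 5c 5c 5c.
Inner hash: even-index sum = 318 mod 256 = 62; odd-index sum = 429 mod 256 = 173 → 3e ad.
Outer hash (recomputed tag): even-index sum = 228 mod 256 = 228; odd-index sum = 521 mod 256 = 9 → e4 09.
Recomputed tag = e409; claimed = e4db → mismatch.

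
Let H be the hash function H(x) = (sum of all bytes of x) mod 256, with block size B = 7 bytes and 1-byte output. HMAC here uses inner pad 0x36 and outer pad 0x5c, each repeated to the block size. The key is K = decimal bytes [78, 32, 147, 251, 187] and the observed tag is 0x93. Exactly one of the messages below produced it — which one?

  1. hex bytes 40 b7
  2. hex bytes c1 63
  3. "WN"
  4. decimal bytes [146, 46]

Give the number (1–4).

1

Key decimal bytes [78, 32, 147, 251, 187] = 4e 20 93 fb bb is 5 bytes ≤ B = 7; zero-pad to 7 bytes: K' = 4e 20 93 fb bb 00 00.
K' ⊕ ipad = 78 16 a5 cd 8d 36 36; K' ⊕ opad = 12 7c cf a7 e7 5c 5c.
m1: inner = H(78 16 a5 cd 8d 36 36 40 b7) = f0; tag = H(12 7c cf a7 e7 5c 5c f0) = 93 ← matches
m2: inner = H(78 16 a5 cd 8d 36 36 c1 63) = 1d; tag = H(12 7c cf a7 e7 5c 5c 1d) = c0
m3: inner = H(78 16 a5 cd 8d 36 36 57 4e) = 9e; tag = H(12 7c cf a7 e7 5c 5c 9e) = 41
m4: inner = H(78 16 a5 cd 8d 36 36 92 2e) = b9; tag = H(12 7c cf a7 e7 5c 5c b9) = 5c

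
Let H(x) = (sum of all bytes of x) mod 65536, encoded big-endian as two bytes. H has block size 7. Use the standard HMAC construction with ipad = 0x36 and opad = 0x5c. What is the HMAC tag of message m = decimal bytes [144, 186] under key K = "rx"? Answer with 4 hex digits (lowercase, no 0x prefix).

030a

Key "rx" = 72 78 is 2 bytes ≤ B = 7; zero-pad to 7 bytes: K' = 72 78 00 00 00 00 00.
K' ⊕ ipad = 44 4e 36 36 36 36 36.  K' ⊕ opad = 2e 24 5c 5c 5c 5c 5c.
Inner input = (K'⊕ipad) ∥ m = 44 4e 36 36 36 36 36 ∥ 90 ba.
Inner hash: sum = 68+78+54+54+54+54+54+144+186 = 746 → 02 ea.
Outer input = (K'⊕opad) ∥ inner = 2e 24 5c 5c 5c 5c 5c ∥ 02 ea.
Outer hash (tag): sum = 46+36+92+92+92+92+92+2+234 = 778 → 03 0a.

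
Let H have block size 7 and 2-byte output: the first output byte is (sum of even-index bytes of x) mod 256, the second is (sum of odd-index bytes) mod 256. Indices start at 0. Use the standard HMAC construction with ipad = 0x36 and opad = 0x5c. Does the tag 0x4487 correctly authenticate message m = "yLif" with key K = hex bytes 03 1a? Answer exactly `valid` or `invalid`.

Key hex bytes 03 1a is 2 bytes ≤ B = 7; zero-pad to 7 bytes: K' = 03 1a 00 00 00 00 00.
K' ⊕ ipad = 35 2c 36 36 36 36 36; K' ⊕ opad = 5f 46 5c 5c 5c 5c 5c.
Inner hash: even-index sum = 393 mod 256 = 137; odd-index sum = 378 mod 256 = 122 → 89 7a.
Outer hash (recomputed tag): even-index sum = 493 mod 256 = 237; odd-index sum = 391 mod 256 = 135 → ed 87.
Recomputed tag = ed87; claimed = 4487 → mismatch.

invalid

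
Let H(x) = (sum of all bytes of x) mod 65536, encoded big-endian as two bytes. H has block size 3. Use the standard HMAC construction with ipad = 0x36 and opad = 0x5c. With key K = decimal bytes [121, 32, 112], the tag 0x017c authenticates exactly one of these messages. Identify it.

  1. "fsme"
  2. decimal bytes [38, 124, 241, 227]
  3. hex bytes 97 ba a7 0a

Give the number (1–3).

3

Key decimal bytes [121, 32, 112] = 79 20 70 is exactly B = 3 bytes: K' = 79 20 70.
K' ⊕ ipad = 4f 16 46; K' ⊕ opad = 25 7c 2c.
m1: inner = H(4f 16 46 66 73 6d 65) = 02 56; tag = H(25 7c 2c 02 56) = 0125
m2: inner = H(4f 16 46 26 7c f1 e3) = 03 21; tag = H(25 7c 2c 03 21) = 00f1
m3: inner = H(4f 16 46 97 ba a7 0a) = 02 ad; tag = H(25 7c 2c 02 ad) = 017c ← matches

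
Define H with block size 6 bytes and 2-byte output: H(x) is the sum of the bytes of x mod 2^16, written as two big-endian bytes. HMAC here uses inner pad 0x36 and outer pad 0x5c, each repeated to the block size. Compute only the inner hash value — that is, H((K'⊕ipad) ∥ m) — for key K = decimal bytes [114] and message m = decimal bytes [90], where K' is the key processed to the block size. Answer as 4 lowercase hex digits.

01ac

Key decimal bytes [114] = 72 is 1 byte ≤ B = 6; zero-pad to 6 bytes: K' = 72 00 00 00 00 00.
K' ⊕ ipad = 44 36 36 36 36 36.
Inner input = 44 36 36 36 36 36 ∥ 5a.
Inner hash: sum = 68+54+54+54+54+54+90 = 428 → 01 ac.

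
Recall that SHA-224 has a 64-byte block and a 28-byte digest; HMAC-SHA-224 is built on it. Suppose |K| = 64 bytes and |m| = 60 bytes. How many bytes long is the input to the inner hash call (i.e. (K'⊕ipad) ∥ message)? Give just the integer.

124

Key is 64 ≤ 64 bytes, zero-padded: |K'| = 64.
Inner input = (K'⊕ipad) ∥ m → 64 + 60 = 124 bytes.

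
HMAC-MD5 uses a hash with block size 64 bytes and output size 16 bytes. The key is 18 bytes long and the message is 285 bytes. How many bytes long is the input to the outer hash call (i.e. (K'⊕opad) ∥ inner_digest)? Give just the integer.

Key is 18 ≤ 64 bytes, zero-padded: |K'| = 64.
Outer input = (K'⊕opad) ∥ H(inner) → 64 + 16 = 80 bytes.

80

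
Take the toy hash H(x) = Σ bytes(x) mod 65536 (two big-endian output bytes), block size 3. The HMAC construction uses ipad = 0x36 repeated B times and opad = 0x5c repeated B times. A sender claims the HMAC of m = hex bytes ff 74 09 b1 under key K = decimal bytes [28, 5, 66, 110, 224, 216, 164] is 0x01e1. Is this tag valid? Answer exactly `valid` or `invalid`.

valid

Key decimal bytes [28, 5, 66, 110, 224, 216, 164] = 1c 05 42 6e e0 d8 a4 is 7 bytes > B = 3, so hash it first: H(key) = 03 2d, then zero-pad to 3 bytes: K' = 03 2d 00.
K' ⊕ ipad = 35 1b 36; K' ⊕ opad = 5f 71 5c.
Inner hash: sum = 53+27+54+255+116+9+177 = 691 → 02 b3.
Outer hash (recomputed tag): sum = 95+113+92+2+179 = 481 → 01 e1.
Recomputed tag = 01e1; claimed = 01e1 → match.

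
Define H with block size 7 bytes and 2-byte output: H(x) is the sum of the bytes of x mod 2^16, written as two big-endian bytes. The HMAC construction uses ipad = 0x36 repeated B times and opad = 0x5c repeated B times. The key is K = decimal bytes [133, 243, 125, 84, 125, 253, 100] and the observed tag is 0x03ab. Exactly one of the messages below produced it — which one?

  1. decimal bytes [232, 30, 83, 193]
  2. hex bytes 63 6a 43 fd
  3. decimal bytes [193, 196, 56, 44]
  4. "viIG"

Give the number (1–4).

Key decimal bytes [133, 243, 125, 84, 125, 253, 100] = 85 f3 7d 54 7d fd 64 is exactly B = 7 bytes: K' = 85 f3 7d 54 7d fd 64.
K' ⊕ ipad = b3 c5 4b 62 4b cb 52; K' ⊕ opad = d9 af 21 08 21 a1 38.
m1: inner = H(b3 c5 4b 62 4b cb 52 e8 1e 53 c1) = 05 a7; tag = H(d9 af 21 08 21 a1 38 05 a7) = 0357
m2: inner = H(b3 c5 4b 62 4b cb 52 63 6a 43 fd) = 05 9a; tag = H(d9 af 21 08 21 a1 38 05 9a) = 034a
m3: inner = H(b3 c5 4b 62 4b cb 52 c1 c4 38 2c) = 05 76; tag = H(d9 af 21 08 21 a1 38 05 76) = 0326
m4: inner = H(b3 c5 4b 62 4b cb 52 76 69 49 47) = 04 fc; tag = H(d9 af 21 08 21 a1 38 04 fc) = 03ab ← matches

4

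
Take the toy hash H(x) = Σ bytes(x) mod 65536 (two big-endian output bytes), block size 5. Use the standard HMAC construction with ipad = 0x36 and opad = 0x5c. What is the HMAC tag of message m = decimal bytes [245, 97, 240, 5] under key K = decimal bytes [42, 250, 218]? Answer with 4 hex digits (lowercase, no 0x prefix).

02e9

Key decimal bytes [42, 250, 218] = 2a fa da is 3 bytes ≤ B = 5; zero-pad to 5 bytes: K' = 2a fa da 00 00.
K' ⊕ ipad = 1c cc ec 36 36.  K' ⊕ opad = 76 a6 86 5c 5c.
Inner input = (K'⊕ipad) ∥ m = 1c cc ec 36 36 ∥ f5 61 f0 05.
Inner hash: sum = 28+204+236+54+54+245+97+240+5 = 1163 → 04 8b.
Outer input = (K'⊕opad) ∥ inner = 76 a6 86 5c 5c ∥ 04 8b.
Outer hash (tag): sum = 118+166+134+92+92+4+139 = 745 → 02 e9.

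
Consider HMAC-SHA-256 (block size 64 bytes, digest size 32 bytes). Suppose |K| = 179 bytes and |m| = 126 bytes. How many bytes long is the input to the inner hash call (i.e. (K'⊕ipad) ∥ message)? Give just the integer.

190

Key is 179 > 64 bytes, so it is hashed to 32 bytes then zero-padded to 64: |K'| = 64.
Inner input = (K'⊕ipad) ∥ m → 64 + 126 = 190 bytes.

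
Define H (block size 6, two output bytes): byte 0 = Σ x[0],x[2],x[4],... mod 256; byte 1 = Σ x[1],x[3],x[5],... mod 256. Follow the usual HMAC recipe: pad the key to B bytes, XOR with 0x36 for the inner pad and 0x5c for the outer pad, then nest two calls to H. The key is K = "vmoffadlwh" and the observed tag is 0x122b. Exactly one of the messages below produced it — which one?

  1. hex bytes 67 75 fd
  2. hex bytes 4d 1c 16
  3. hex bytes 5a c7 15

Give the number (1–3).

Key "vmoffadlwh" = 76 6d 6f 66 66 61 64 6c 77 68 is 10 bytes > B = 6, so hash it first: H(key) = 26 08, then zero-pad to 6 bytes: K' = 26 08 00 00 00 00.
K' ⊕ ipad = 10 3e 36 36 36 36; K' ⊕ opad = 7a 54 5c 5c 5c 5c.
m1: inner = H(10 3e 36 36 36 36 67 75 fd) = e0 1f; tag = H(7a 54 5c 5c 5c 5c e0 1f) = 122b ← matches
m2: inner = H(10 3e 36 36 36 36 4d 1c 16) = df c6; tag = H(7a 54 5c 5c 5c 5c df c6) = 11d2
m3: inner = H(10 3e 36 36 36 36 5a c7 15) = eb 71; tag = H(7a 54 5c 5c 5c 5c eb 71) = 1d7d

1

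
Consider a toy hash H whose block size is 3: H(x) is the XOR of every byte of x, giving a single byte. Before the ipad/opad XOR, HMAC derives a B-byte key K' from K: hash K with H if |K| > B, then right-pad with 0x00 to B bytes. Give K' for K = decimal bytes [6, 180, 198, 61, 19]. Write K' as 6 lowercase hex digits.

|K| = 5 > B = 3, so first hash the key.
H(K): XOR 06⊕b4⊕c6⊕3d⊕13 = 5a.
Zero-pad H(K) = 5a to 3 bytes: K' = 5a 00 00.

5a0000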